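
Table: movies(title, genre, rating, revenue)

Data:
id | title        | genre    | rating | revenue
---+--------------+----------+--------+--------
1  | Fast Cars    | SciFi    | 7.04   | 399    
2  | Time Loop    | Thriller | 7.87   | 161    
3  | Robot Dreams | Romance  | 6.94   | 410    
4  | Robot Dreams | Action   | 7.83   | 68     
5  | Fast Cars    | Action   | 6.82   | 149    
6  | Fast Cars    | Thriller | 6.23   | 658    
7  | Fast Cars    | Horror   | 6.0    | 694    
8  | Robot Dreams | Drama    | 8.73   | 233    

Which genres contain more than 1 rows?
SELECT genre, COUNT(*) as cnt
FROM movies
GROUP BY genre
HAVING COUNT(*) > 1

Result:
  Action: 2
  Thriller: 2

Note: HAVING filters groups after aggregation, WHERE filters rows before.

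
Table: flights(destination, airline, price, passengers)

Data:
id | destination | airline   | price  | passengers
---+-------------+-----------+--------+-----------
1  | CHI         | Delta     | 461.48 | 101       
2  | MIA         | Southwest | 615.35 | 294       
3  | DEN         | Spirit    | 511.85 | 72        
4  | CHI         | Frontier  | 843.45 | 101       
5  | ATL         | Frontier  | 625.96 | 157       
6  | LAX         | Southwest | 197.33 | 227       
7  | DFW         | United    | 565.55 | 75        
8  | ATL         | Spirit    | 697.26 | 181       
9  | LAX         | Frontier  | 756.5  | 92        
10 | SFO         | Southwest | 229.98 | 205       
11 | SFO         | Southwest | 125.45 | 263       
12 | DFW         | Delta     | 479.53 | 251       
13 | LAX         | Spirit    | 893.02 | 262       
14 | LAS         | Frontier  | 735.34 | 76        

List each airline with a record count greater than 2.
SELECT airline, COUNT(*) as cnt
FROM flights
GROUP BY airline
HAVING COUNT(*) > 2

Result:
  Frontier: 4
  Southwest: 4
  Spirit: 3

Note: HAVING filters groups after aggregation, WHERE filters rows before.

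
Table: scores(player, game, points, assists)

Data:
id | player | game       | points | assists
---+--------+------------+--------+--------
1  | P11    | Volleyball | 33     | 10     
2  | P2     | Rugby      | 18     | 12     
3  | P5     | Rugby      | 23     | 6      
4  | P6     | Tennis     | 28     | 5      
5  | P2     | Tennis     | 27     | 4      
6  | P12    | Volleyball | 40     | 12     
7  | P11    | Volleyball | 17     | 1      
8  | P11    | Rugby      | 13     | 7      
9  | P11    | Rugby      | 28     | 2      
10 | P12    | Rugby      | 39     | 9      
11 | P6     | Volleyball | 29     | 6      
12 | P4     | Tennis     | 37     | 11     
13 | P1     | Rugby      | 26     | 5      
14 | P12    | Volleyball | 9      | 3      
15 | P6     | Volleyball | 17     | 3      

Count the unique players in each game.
SELECT game, COUNT(DISTINCT player)
FROM scores
GROUP BY game

Result:
  Rugby: 5 distinct
  Tennis: 3 distinct
  Volleyball: 3 distinct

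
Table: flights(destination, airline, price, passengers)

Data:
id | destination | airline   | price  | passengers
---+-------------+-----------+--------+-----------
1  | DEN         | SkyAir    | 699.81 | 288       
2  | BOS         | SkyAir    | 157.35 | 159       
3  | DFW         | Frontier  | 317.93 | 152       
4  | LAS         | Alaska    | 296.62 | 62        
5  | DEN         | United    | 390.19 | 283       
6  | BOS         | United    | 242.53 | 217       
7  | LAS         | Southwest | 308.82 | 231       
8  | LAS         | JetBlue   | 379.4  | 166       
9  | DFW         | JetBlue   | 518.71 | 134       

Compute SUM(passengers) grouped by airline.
SELECT airline, SUM(passengers) as result
FROM flights
GROUP BY airline

Result:
  Alaska: 62
  Frontier: 152
  JetBlue: 300
  SkyAir: 447
  Southwest: 231
  United: 500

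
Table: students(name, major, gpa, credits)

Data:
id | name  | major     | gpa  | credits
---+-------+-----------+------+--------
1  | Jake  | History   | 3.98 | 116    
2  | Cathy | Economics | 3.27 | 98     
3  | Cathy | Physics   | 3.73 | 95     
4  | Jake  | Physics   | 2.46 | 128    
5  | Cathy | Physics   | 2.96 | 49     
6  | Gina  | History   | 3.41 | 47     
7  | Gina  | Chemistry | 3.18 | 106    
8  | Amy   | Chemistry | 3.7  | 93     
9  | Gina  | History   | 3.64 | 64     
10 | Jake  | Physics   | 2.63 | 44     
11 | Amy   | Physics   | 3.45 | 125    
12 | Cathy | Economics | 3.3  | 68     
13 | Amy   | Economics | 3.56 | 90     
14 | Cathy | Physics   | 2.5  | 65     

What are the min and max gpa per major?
SELECT major, MIN(gpa), MAX(gpa)
FROM students
GROUP BY major

Result:
  Chemistry: min=3.18, max=3.70
  Economics: min=3.27, max=3.56
  History: min=3.41, max=3.98
  Physics: min=2.46, max=3.73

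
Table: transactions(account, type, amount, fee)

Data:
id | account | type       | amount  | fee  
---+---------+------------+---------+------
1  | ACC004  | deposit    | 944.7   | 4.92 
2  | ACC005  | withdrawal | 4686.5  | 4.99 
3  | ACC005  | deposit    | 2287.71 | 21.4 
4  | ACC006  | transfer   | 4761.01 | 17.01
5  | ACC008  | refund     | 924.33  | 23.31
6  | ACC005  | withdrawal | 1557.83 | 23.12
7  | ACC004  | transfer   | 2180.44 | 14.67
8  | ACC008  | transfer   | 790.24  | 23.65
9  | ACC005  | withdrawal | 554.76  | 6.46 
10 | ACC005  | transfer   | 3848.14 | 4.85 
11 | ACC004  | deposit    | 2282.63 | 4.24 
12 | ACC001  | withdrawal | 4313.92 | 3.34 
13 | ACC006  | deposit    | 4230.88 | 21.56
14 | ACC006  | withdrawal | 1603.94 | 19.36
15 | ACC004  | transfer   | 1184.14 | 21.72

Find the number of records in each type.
SELECT type, COUNT(*) as count
FROM transactions
GROUP BY type

Result:
  deposit: 4
  refund: 1
  transfer: 5
  withdrawal: 5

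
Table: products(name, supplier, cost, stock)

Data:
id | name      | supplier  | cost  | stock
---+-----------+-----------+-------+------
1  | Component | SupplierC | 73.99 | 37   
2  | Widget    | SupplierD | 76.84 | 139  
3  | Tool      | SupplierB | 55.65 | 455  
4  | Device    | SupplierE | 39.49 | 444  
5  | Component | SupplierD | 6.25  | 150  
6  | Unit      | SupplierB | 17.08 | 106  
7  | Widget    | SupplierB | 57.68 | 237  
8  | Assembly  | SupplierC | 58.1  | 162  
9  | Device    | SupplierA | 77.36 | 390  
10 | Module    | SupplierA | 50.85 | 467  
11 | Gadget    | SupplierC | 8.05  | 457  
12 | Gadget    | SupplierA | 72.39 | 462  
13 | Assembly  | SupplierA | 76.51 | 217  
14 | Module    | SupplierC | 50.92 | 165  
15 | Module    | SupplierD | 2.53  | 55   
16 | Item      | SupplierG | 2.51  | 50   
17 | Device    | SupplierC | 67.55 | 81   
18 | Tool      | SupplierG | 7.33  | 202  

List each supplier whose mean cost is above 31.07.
SELECT supplier, AVG(cost)
FROM products
GROUP BY supplier
HAVING AVG(cost) > 31.07

Result:
  SupplierA: avg=69.28
  SupplierB: avg=43.47
  SupplierC: avg=51.72
  SupplierE: avg=39.49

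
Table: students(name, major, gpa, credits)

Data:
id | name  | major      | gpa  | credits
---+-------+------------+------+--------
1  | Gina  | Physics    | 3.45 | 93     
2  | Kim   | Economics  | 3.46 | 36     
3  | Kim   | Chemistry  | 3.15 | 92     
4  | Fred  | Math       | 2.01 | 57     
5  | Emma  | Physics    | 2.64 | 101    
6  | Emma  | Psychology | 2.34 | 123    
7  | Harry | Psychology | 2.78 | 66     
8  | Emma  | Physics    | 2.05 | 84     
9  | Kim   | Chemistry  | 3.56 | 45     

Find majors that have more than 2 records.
SELECT major, COUNT(*) as cnt
FROM students
GROUP BY major
HAVING COUNT(*) > 2

Result:
  Physics: 3

Note: HAVING filters groups after aggregation, WHERE filters rows before.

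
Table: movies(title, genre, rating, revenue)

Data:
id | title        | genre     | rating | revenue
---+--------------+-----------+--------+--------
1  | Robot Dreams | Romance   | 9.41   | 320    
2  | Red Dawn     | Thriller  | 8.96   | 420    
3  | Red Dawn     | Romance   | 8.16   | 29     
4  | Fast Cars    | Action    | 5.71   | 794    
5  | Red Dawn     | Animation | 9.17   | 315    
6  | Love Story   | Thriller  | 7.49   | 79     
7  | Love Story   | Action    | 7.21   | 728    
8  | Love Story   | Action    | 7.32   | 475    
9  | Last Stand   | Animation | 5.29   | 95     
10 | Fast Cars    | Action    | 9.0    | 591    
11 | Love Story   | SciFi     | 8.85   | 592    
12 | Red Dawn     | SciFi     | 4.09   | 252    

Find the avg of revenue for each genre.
SELECT genre, AVG(revenue) as result
FROM movies
GROUP BY genre

Result:
  Action: 647.00
  Animation: 205.00
  Romance: 174.50
  SciFi: 422.00
  Thriller: 249.50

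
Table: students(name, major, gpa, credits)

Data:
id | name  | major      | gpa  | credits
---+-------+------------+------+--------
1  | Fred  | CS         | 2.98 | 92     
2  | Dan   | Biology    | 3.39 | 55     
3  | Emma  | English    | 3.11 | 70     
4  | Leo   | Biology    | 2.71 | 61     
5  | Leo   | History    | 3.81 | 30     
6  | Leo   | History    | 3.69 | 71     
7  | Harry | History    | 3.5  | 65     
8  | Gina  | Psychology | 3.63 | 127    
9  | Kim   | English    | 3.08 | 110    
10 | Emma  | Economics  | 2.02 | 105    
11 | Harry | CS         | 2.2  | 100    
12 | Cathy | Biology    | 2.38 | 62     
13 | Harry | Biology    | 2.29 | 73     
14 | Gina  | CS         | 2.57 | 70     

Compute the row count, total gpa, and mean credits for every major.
SELECT major,
       COUNT(*) as cnt,
       SUM(gpa) as total_gpa,
       AVG(credits) as avg_credits
FROM students
GROUP BY major

Result:
  Biology: 4 records, 10.77 total gpa, 62.75 avg credits
  CS: 3 records, 7.75 total gpa, 87.33 avg credits
  Economics: 1 records, 2.02 total gpa, 105.00 avg credits
  English: 2 records, 6.19 total gpa, 90.00 avg credits
  History: 3 records, 11.00 total gpa, 55.33 avg credits
  Psychology: 1 records, 3.63 total gpa, 127.00 avg credits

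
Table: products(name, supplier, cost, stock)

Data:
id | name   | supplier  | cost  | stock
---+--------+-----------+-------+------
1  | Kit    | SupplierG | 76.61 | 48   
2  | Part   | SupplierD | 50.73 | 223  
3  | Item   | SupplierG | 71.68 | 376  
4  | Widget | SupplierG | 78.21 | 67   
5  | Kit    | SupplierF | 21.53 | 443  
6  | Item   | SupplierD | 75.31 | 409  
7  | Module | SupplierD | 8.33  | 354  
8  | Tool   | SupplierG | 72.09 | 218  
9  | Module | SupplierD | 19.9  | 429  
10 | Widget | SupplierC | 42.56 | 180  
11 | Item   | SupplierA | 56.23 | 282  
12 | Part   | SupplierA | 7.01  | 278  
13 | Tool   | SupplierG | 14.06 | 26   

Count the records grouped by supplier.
SELECT supplier, COUNT(*) as count
FROM products
GROUP BY supplier

Result:
  SupplierA: 2
  SupplierC: 1
  SupplierD: 4
  SupplierF: 1
  SupplierG: 5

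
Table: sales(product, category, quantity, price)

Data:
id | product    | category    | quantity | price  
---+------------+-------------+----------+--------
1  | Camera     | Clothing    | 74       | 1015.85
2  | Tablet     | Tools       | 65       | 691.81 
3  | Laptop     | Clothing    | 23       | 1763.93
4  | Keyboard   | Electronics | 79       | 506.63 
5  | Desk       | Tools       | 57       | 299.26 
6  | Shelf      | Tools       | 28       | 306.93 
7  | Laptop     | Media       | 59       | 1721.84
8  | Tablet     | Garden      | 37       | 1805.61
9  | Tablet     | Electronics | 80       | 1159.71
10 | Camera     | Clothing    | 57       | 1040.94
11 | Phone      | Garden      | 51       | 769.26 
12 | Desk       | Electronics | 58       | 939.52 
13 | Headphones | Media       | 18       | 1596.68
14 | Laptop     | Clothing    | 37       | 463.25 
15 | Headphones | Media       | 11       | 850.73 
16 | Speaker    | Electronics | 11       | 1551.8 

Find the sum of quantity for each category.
SELECT category, SUM(quantity) as result
FROM sales
GROUP BY category

Result:
  Clothing: 191
  Electronics: 228
  Garden: 88
  Media: 88
  Tools: 150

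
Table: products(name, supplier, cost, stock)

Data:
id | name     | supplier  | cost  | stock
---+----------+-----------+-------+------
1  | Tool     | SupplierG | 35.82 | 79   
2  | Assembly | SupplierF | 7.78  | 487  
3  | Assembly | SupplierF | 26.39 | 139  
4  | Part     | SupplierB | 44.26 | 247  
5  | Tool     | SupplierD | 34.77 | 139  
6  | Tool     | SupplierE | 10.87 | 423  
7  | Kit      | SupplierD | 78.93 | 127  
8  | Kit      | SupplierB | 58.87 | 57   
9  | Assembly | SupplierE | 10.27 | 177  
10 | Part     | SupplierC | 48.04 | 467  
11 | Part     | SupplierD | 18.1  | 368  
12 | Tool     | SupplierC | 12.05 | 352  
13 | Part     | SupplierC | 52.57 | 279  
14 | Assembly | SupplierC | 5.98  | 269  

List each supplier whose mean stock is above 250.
SELECT supplier, AVG(stock)
FROM products
GROUP BY supplier
HAVING AVG(stock) > 250

Result:
  SupplierC: avg=341.75
  SupplierE: avg=300.00
  SupplierF: avg=313.00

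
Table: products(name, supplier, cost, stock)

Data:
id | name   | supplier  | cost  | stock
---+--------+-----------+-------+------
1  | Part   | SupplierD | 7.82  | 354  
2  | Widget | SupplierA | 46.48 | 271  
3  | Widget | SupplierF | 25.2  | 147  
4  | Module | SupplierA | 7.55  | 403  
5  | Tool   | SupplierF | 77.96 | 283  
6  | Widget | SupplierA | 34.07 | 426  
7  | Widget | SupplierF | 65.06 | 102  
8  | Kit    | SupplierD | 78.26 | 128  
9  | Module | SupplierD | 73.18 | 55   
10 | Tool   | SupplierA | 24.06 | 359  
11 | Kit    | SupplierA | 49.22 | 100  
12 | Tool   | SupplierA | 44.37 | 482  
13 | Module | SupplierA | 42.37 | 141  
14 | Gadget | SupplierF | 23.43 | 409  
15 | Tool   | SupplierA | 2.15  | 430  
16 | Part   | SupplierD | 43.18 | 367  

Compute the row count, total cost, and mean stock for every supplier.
SELECT supplier,
       COUNT(*) as cnt,
       SUM(cost) as total_cost,
       AVG(stock) as avg_stock
FROM products
GROUP BY supplier

Result:
  SupplierA: 8 records, 250.27 total cost, 326.50 avg stock
  SupplierD: 4 records, 202.44 total cost, 226.00 avg stock
  SupplierF: 4 records, 191.65 total cost, 235.25 avg stock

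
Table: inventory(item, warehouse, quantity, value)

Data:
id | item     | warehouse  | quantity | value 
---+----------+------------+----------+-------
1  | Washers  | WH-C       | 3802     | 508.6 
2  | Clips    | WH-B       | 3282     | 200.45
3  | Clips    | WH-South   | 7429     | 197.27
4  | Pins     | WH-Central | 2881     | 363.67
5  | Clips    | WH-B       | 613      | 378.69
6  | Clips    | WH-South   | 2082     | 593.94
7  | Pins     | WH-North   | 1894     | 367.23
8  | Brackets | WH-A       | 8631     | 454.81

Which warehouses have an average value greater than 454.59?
SELECT warehouse, AVG(value)
FROM inventory
GROUP BY warehouse
HAVING AVG(value) > 454.59

Result:
  WH-A: avg=454.81
  WH-C: avg=508.60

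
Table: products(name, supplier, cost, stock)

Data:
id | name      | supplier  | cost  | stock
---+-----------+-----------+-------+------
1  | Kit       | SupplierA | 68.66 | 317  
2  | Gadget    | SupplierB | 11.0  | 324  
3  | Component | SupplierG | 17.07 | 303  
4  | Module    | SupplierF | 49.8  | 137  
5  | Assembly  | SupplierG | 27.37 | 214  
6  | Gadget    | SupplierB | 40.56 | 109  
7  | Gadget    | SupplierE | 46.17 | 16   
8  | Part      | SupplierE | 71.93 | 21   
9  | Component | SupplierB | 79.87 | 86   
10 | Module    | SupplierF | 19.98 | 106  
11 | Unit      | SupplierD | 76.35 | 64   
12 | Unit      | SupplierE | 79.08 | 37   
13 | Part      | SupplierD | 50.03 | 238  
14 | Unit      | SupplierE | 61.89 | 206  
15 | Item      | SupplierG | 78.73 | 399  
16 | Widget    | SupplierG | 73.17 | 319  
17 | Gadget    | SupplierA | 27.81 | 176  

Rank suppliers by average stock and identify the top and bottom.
SELECT supplier, AVG(stock)
FROM products
GROUP BY supplier
ORDER BY AVG(stock)

All groups:
  SupplierE: 70.00
  SupplierF: 121.50
  SupplierD: 151.00
  SupplierB: 173.00
  SupplierA: 246.50
  SupplierG: 308.75

Highest: SupplierG (308.75)
Lowest: SupplierE (70.00)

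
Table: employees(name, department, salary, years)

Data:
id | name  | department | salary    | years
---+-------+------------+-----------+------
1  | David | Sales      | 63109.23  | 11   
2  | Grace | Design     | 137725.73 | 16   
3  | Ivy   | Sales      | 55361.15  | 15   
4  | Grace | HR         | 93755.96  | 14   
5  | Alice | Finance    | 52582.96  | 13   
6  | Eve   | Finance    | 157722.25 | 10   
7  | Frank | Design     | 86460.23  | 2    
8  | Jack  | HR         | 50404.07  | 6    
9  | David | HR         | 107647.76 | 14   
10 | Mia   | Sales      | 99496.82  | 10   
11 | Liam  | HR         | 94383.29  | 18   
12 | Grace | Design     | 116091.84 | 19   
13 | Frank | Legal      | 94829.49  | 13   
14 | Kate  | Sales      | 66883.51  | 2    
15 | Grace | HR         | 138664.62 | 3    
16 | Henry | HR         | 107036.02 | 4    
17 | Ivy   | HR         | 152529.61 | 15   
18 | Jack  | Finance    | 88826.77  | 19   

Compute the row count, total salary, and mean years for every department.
SELECT department,
       COUNT(*) as cnt,
       SUM(salary) as total_salary,
       AVG(years) as avg_years
FROM employees
GROUP BY department

Result:
  Design: 3 records, 340277.80 total salary, 12.33 avg years
  Finance: 3 records, 299131.98 total salary, 14.00 avg years
  HR: 7 records, 744421.33 total salary, 10.57 avg years
  Legal: 1 records, 94829.49 total salary, 13.00 avg years
  Sales: 4 records, 284850.71 total salary, 9.50 avg years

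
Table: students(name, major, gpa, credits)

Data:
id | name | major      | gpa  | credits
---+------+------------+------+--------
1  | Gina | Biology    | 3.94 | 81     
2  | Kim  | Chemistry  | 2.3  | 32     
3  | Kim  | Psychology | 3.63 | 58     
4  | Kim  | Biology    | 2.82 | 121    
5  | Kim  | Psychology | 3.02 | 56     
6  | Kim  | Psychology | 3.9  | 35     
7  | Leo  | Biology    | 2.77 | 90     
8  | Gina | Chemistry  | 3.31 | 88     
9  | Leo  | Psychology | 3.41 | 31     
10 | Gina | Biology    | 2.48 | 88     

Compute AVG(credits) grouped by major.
SELECT major, AVG(credits) as result
FROM students
GROUP BY major

Result:
  Biology: 95.00
  Chemistry: 60.00
  Psychology: 45.00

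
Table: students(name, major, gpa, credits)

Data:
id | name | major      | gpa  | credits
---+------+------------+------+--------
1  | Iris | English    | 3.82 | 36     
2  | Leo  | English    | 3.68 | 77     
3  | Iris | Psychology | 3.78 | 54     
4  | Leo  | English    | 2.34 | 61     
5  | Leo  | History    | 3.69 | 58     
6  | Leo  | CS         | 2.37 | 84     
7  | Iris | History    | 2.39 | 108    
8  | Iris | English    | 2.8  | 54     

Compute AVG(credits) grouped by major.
SELECT major, AVG(credits) as result
FROM students
GROUP BY major

Result:
  CS: 84.00
  English: 57.00
  History: 83.00
  Psychology: 54.00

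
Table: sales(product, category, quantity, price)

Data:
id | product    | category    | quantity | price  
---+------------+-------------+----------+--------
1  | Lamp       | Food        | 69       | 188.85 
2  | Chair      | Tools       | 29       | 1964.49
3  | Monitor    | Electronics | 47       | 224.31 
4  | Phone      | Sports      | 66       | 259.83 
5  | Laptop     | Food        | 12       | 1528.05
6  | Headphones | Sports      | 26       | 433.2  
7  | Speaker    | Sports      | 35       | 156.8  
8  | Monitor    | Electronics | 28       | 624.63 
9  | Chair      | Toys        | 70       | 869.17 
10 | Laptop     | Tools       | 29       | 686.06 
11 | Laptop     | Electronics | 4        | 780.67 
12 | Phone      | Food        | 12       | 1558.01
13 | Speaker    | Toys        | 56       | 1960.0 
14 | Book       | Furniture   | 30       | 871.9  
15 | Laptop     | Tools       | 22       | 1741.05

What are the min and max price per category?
SELECT category, MIN(price), MAX(price)
FROM sales
GROUP BY category

Result:
  Electronics: min=224.31, max=780.67
  Food: min=188.85, max=1558.01
  Furniture: min=871.90, max=871.90
  Sports: min=156.80, max=433.20
  Tools: min=686.06, max=1964.49
  Toys: min=869.17, max=1960.00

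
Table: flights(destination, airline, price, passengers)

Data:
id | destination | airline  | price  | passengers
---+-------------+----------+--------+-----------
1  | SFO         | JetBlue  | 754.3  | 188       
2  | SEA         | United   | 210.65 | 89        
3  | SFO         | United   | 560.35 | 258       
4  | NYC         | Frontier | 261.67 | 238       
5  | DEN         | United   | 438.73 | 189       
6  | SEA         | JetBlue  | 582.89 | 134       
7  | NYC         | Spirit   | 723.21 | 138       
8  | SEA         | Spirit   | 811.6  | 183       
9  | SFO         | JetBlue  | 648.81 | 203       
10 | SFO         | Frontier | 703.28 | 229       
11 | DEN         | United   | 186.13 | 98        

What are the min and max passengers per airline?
SELECT airline, MIN(passengers), MAX(passengers)
FROM flights
GROUP BY airline

Result:
  Frontier: min=229, max=238
  JetBlue: min=134, max=203
  Spirit: min=138, max=183
  United: min=89, max=258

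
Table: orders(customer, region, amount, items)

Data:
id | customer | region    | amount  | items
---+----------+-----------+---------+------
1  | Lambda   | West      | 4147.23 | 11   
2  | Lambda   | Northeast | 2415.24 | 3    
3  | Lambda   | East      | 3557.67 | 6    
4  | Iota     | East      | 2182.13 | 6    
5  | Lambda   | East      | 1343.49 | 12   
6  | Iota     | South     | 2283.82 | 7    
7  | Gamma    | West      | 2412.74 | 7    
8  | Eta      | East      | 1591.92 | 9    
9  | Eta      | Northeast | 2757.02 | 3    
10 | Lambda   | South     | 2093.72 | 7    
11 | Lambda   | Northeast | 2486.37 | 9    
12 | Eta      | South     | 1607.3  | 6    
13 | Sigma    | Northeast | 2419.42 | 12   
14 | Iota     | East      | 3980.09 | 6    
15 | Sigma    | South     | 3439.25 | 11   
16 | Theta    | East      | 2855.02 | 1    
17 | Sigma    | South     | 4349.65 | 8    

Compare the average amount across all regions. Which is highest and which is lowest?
SELECT region, AVG(amount)
FROM orders
GROUP BY region
ORDER BY AVG(amount)

All groups:
  Northeast: 2519.51
  East: 2585.05
  South: 2754.75
  West: 3279.99

Highest: West (3279.99)
Lowest: Northeast (2519.51)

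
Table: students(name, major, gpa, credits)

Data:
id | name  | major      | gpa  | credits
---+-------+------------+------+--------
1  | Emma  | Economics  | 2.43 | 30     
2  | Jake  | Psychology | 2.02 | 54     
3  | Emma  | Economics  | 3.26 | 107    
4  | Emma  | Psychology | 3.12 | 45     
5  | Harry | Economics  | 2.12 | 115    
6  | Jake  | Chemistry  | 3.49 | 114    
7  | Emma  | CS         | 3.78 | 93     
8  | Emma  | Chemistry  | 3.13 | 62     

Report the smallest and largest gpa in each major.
SELECT major, MIN(gpa), MAX(gpa)
FROM students
GROUP BY major

Result:
  CS: min=3.78, max=3.78
  Chemistry: min=3.13, max=3.49
  Economics: min=2.12, max=3.26
  Psychology: min=2.02, max=3.12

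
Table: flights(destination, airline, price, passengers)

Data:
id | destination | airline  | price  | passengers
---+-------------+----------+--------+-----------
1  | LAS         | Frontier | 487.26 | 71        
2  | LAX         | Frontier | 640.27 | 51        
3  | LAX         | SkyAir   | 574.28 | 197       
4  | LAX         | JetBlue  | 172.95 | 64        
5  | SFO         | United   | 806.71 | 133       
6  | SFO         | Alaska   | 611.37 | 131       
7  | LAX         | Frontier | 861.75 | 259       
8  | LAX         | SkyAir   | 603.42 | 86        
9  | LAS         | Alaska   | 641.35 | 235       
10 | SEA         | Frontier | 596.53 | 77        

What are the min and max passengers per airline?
SELECT airline, MIN(passengers), MAX(passengers)
FROM flights
GROUP BY airline

Result:
  Alaska: min=131, max=235
  Frontier: min=51, max=259
  JetBlue: min=64, max=64
  SkyAir: min=86, max=197
  United: min=133, max=133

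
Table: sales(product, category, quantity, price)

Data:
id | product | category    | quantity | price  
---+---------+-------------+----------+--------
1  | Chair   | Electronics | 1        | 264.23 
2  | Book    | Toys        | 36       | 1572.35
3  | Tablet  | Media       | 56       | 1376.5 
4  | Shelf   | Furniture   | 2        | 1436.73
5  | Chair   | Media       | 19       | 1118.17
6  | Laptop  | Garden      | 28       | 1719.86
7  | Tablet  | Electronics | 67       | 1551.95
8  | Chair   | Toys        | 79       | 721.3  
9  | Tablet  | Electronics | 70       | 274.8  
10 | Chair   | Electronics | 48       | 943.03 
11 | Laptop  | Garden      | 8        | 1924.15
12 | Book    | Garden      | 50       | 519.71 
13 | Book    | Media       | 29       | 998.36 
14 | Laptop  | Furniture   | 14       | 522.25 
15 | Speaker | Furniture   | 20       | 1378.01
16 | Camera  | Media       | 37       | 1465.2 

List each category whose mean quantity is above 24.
SELECT category, AVG(quantity)
FROM sales
GROUP BY category
HAVING AVG(quantity) > 24

Result:
  Electronics: avg=46.50
  Garden: avg=28.67
  Media: avg=35.25
  Toys: avg=57.50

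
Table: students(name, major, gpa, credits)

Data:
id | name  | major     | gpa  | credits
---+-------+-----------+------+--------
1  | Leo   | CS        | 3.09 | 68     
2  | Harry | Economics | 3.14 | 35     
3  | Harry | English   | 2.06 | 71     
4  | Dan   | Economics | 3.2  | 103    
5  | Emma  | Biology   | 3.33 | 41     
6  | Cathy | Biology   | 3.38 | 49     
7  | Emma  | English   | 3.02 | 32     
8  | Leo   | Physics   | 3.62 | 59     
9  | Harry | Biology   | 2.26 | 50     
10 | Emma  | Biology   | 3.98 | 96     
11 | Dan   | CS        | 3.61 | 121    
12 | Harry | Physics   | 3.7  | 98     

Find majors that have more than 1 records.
SELECT major, COUNT(*) as cnt
FROM students
GROUP BY major
HAVING COUNT(*) > 1

Result:
  Biology: 4
  CS: 2
  Economics: 2
  English: 2
  Physics: 2

Note: HAVING filters groups after aggregation, WHERE filters rows before.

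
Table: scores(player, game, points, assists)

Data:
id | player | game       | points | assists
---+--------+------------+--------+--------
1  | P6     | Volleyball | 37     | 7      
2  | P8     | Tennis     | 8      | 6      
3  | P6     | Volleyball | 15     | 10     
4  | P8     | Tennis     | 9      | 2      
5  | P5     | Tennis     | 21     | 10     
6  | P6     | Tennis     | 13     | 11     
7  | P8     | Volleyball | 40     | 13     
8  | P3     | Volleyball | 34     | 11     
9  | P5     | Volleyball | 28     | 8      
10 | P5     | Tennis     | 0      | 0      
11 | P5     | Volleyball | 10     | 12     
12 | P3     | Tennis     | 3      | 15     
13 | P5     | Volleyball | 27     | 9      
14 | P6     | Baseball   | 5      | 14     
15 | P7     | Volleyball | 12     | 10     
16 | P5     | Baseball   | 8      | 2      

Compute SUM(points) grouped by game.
SELECT game, SUM(points) as result
FROM scores
GROUP BY game

Result:
  Baseball: 13
  Tennis: 54
  Volleyball: 203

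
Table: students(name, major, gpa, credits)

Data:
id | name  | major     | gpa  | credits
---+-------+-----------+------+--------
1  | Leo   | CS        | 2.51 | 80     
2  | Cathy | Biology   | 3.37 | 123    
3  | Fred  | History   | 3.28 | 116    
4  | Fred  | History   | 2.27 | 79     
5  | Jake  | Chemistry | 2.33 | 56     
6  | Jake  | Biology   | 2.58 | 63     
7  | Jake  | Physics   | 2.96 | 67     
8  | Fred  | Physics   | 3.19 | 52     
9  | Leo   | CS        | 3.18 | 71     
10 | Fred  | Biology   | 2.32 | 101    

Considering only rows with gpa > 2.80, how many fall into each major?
SELECT major, COUNT(*)
FROM students
WHERE gpa > 2.80
GROUP BY major

Note: WHERE filters rows before grouping.

Result:
  Biology: 1
  CS: 1
  History: 1
  Physics: 2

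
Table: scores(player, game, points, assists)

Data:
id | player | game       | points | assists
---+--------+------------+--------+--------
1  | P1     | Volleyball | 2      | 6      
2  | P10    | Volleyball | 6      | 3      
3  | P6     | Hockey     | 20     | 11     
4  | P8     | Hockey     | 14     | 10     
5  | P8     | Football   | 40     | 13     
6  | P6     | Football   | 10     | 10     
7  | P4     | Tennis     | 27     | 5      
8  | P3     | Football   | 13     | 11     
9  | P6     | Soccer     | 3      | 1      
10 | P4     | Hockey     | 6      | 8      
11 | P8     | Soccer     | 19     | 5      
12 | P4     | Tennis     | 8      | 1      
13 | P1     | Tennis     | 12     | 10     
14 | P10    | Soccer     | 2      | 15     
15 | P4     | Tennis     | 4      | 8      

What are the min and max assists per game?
SELECT game, MIN(assists), MAX(assists)
FROM scores
GROUP BY game

Result:
  Football: min=10, max=13
  Hockey: min=8, max=11
  Soccer: min=1, max=15
  Tennis: min=1, max=10
  Volleyball: min=3, max=6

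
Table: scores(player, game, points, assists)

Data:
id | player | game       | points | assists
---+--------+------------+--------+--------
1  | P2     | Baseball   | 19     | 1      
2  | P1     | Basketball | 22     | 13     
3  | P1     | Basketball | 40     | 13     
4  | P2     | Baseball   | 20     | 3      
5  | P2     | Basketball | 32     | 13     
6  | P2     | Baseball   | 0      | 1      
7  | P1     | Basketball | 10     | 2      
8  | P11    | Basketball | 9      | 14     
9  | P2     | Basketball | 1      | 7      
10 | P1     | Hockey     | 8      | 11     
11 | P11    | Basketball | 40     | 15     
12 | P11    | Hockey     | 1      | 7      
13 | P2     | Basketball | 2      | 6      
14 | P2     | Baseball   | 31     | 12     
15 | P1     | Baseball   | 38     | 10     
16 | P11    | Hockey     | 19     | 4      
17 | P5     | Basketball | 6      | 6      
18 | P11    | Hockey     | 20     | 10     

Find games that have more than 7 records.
SELECT game, COUNT(*) as cnt
FROM scores
GROUP BY game
HAVING COUNT(*) > 7

Result:
  Basketball: 9

Note: HAVING filters groups after aggregation, WHERE filters rows before.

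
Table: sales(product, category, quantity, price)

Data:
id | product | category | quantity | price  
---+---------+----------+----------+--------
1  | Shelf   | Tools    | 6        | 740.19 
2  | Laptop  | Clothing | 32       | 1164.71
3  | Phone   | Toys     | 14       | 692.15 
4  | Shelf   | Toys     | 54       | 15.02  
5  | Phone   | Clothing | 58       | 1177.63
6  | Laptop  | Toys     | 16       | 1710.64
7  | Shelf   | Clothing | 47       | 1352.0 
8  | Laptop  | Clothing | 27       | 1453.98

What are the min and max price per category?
SELECT category, MIN(price), MAX(price)
FROM sales
GROUP BY category

Result:
  Clothing: min=1164.71, max=1453.98
  Tools: min=740.19, max=740.19
  Toys: min=15.02, max=1710.64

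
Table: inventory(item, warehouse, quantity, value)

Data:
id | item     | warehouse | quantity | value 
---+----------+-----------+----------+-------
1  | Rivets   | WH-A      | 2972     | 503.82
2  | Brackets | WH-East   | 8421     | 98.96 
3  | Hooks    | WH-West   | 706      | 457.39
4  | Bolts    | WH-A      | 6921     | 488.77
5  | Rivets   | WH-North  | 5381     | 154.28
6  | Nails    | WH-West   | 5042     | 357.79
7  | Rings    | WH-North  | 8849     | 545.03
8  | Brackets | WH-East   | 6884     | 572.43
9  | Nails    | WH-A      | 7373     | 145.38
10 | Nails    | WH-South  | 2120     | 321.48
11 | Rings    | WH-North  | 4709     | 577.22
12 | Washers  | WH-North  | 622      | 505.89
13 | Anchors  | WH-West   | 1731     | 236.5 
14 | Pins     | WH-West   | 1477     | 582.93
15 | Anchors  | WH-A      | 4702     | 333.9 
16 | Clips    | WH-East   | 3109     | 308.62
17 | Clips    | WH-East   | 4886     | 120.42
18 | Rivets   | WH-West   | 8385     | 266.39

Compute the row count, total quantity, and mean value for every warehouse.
SELECT warehouse,
       COUNT(*) as cnt,
       SUM(quantity) as total_quantity,
       AVG(value) as avg_value
FROM inventory
GROUP BY warehouse

Result:
  WH-A: 4 records, 21968 total quantity, 367.97 avg value
  WH-East: 4 records, 23300 total quantity, 275.11 avg value
  WH-North: 4 records, 19561 total quantity, 445.61 avg value
  WH-South: 1 records, 2120 total quantity, 321.48 avg value
  WH-West: 5 records, 17341 total quantity, 380.20 avg value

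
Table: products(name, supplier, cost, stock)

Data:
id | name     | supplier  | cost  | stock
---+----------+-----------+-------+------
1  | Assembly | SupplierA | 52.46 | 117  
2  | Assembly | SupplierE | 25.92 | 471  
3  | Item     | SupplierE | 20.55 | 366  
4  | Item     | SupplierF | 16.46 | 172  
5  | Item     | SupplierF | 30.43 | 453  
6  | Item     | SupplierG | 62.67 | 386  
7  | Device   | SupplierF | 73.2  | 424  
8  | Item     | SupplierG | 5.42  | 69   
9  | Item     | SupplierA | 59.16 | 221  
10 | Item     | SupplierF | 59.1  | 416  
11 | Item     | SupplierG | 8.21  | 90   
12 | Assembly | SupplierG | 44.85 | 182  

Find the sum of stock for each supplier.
SELECT supplier, SUM(stock) as result
FROM products
GROUP BY supplier

Result:
  SupplierA: 338
  SupplierE: 837
  SupplierF: 1465
  SupplierG: 727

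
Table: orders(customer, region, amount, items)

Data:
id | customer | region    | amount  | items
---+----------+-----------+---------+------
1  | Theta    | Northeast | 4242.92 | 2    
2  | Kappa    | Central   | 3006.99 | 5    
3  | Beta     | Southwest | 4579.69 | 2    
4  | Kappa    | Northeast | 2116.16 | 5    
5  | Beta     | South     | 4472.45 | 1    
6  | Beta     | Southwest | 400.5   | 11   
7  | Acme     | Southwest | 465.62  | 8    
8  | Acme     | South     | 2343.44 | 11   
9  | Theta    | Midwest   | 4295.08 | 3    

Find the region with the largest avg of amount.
SELECT region, AVG(amount) as val
FROM orders
GROUP BY region
ORDER BY val DESC
LIMIT 1

Result: Midwest with avg(amount) = 4295.08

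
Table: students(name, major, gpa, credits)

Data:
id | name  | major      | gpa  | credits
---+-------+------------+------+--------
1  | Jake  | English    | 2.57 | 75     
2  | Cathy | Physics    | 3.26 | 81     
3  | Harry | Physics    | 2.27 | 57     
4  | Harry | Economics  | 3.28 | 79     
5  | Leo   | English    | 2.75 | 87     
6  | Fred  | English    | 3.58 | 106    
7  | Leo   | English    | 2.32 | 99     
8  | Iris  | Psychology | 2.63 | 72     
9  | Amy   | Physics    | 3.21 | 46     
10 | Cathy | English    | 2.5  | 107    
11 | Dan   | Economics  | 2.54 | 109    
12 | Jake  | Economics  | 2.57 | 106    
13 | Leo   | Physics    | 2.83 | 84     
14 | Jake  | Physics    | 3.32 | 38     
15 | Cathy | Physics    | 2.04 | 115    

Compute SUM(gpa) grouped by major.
SELECT major, SUM(gpa) as result
FROM students
GROUP BY major

Result:
  Economics: 8.39
  English: 13.72
  Physics: 16.93
  Psychology: 2.63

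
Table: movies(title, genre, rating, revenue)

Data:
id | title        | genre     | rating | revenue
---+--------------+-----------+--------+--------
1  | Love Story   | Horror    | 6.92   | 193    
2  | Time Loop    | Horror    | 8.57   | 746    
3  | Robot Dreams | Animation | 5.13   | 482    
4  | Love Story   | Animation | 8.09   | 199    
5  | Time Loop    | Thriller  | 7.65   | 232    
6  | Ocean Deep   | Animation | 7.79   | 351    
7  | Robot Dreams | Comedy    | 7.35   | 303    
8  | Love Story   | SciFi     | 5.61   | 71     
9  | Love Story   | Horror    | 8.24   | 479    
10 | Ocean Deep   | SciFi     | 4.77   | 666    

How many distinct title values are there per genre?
SELECT genre, COUNT(DISTINCT title)
FROM movies
GROUP BY genre

Result:
  Animation: 3 distinct
  Comedy: 1 distinct
  Horror: 2 distinct
  SciFi: 2 distinct
  Thriller: 1 distinct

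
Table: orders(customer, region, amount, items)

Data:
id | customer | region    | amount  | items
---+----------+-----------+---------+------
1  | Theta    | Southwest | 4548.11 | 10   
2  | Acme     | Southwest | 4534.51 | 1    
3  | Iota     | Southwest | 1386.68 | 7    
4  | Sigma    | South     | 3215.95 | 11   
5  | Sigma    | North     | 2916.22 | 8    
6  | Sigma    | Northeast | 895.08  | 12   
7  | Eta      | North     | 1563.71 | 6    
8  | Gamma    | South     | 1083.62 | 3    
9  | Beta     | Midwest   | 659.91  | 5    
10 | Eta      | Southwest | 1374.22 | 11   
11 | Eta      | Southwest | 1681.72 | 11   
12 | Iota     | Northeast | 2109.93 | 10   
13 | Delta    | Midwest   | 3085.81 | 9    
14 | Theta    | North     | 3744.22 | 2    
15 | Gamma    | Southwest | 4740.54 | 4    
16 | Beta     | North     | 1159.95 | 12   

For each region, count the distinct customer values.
SELECT region, COUNT(DISTINCT customer)
FROM orders
GROUP BY region

Result:
  Midwest: 2 distinct
  North: 4 distinct
  Northeast: 2 distinct
  South: 2 distinct
  Southwest: 5 distinct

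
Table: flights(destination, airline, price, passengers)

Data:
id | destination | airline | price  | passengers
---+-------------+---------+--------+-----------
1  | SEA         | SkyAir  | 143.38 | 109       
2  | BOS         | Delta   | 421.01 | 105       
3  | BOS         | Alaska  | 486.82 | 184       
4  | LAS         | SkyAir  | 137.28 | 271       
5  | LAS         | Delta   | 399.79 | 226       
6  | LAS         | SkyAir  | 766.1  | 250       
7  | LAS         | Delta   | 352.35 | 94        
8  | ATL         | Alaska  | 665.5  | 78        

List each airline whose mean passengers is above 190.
SELECT airline, AVG(passengers)
FROM flights
GROUP BY airline
HAVING AVG(passengers) > 190

Result:
  SkyAir: avg=210.00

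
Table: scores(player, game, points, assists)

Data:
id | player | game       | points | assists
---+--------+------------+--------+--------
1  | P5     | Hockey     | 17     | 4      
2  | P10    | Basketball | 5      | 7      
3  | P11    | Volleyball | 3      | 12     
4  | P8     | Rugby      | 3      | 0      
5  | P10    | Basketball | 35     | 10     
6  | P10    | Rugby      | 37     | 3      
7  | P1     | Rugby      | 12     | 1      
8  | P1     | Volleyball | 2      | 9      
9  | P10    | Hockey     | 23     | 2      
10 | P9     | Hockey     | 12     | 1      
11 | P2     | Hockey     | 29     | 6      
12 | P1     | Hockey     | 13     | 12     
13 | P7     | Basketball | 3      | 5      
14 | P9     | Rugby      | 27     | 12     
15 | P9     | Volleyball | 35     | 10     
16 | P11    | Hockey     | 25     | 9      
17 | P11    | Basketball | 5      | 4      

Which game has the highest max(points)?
SELECT game, MAX(points) as val
FROM scores
GROUP BY game
ORDER BY val DESC
LIMIT 1

Result: Rugby with max(points) = 37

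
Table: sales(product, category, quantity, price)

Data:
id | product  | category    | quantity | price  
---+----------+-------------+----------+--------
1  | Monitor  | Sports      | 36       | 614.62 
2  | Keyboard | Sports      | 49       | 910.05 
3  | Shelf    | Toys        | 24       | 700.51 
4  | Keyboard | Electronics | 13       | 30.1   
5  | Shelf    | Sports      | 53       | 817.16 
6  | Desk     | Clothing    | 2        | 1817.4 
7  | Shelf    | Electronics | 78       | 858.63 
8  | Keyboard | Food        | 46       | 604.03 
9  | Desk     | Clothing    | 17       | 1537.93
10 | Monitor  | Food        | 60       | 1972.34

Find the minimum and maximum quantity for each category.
SELECT category, MIN(quantity), MAX(quantity)
FROM sales
GROUP BY category

Result:
  Clothing: min=2, max=17
  Electronics: min=13, max=78
  Food: min=46, max=60
  Sports: min=36, max=53
  Toys: min=24, max=24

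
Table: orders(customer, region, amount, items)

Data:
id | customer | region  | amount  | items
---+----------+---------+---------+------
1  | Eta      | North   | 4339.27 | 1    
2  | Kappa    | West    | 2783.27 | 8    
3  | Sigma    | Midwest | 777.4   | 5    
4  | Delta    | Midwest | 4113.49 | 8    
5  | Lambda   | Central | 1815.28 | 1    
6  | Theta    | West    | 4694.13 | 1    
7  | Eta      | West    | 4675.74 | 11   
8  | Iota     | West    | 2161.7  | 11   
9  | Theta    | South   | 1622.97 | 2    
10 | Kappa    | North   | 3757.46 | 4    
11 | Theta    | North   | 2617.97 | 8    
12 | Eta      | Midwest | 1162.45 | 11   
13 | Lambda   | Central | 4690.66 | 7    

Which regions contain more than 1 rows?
SELECT region, COUNT(*) as cnt
FROM orders
GROUP BY region
HAVING COUNT(*) > 1

Result:
  Central: 2
  Midwest: 3
  North: 3
  West: 4

Note: HAVING filters groups after aggregation, WHERE filters rows before.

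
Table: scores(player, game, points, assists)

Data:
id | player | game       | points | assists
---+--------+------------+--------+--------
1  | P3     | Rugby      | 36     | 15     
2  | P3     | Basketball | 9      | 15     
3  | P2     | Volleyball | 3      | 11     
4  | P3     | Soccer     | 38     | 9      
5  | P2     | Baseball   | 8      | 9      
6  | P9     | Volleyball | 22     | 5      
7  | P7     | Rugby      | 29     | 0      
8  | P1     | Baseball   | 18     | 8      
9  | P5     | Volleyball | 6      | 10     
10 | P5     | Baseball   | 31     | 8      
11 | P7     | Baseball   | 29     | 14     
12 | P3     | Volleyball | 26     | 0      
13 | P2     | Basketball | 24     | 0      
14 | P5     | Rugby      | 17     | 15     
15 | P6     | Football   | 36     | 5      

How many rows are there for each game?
SELECT game, COUNT(*) as count
FROM scores
GROUP BY game

Result:
  Baseball: 4
  Basketball: 2
  Football: 1
  Rugby: 3
  Soccer: 1
  Volleyball: 4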